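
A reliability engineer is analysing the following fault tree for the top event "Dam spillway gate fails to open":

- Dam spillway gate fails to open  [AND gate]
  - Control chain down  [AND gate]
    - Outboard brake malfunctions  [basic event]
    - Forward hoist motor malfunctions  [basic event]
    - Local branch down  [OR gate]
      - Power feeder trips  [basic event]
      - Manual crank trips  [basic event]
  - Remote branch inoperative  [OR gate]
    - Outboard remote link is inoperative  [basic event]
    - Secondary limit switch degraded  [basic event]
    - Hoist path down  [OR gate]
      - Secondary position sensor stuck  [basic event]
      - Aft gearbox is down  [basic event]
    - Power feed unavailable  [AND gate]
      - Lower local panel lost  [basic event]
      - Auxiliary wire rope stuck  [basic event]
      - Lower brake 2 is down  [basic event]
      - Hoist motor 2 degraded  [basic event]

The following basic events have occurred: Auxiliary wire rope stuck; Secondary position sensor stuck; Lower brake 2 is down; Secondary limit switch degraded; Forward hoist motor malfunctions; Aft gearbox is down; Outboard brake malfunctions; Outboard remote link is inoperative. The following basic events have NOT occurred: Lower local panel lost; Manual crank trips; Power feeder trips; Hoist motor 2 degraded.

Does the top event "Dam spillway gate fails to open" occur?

Local branch down [OR]: Power feeder trips=not, Manual crank trips=not → no input occurs → does not occur.
Control chain down [AND]: Outboard brake malfunctions=occurs, Forward hoist motor malfunctions=occurs, Local branch down=not → not all inputs occur → does not occur.
Hoist path down [OR]: Secondary position sensor stuck=occurs, Aft gearbox is down=occurs → at least one input occurs → occurs.
Power feed unavailable [AND]: Lower local panel lost=not, Auxiliary wire rope stuck=occurs, Lower brake 2 is down=occurs, Hoist motor 2 degraded=not → not all inputs occur → does not occur.
Remote branch inoperative [OR]: Outboard remote link is inoperative=occurs, Secondary limit switch degraded=occurs, Hoist path down=occurs, Power feed unavailable=not → at least one input occurs → occurs.
Dam spillway gate fails to open [AND]: Control chain down=not, Remote branch inoperative=occurs → not all inputs occur → does not occur.

No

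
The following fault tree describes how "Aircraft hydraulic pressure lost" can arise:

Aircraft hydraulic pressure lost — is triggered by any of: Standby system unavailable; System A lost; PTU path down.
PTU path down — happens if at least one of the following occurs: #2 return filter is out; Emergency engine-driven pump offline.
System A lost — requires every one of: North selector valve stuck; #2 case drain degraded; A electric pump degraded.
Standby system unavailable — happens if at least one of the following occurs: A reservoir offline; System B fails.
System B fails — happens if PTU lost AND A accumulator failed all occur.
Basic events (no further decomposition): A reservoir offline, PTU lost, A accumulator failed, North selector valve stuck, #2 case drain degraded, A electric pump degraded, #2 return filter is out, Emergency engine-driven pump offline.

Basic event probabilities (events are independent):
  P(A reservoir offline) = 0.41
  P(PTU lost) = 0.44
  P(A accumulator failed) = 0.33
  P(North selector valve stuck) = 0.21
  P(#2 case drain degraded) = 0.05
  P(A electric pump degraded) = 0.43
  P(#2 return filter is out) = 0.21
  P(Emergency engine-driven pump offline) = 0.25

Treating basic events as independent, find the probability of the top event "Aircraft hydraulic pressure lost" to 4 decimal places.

P(System B fails) [AND] = 0.44 × 0.33 = 0.145200
P(Standby system unavailable) [OR] = 1 − (1−0.41) × (1−0.145200) = 0.495668
P(System A lost) [AND] = 0.21 × 0.05 × 0.43 = 0.004515
P(PTU path down) [OR] = 1 − (1−0.21) × (1−0.25) = 0.407500
P(Aircraft hydraulic pressure lost) [OR] = 1 − (1−0.495668) × (1−0.004515) × (1−0.407500) = 0.702532
Rounded to 4 decimal places: P(Aircraft hydraulic pressure lost) ≈ 0.7025.

0.7025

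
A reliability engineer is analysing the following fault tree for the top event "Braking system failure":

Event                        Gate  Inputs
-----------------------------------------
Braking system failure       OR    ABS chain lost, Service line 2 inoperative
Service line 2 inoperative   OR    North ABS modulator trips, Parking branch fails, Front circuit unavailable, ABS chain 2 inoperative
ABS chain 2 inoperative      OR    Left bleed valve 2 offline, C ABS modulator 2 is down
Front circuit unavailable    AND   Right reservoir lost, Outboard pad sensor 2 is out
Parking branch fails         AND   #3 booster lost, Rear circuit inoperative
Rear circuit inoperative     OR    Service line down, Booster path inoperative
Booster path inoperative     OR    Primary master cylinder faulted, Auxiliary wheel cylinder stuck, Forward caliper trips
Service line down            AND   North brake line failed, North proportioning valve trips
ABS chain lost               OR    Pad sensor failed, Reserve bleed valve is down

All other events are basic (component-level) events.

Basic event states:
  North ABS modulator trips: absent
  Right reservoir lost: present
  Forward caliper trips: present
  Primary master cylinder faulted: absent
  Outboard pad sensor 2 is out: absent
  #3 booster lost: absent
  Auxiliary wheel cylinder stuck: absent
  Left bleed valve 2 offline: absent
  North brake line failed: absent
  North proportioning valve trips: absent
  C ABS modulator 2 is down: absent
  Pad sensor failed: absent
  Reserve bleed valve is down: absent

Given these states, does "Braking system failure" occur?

ABS chain lost [OR]: Pad sensor failed=not, Reserve bleed valve is down=not → no input occurs → does not occur.
Service line down [AND]: North brake line failed=not, North proportioning valve trips=not → not all inputs occur → does not occur.
Booster path inoperative [OR]: Primary master cylinder faulted=not, Auxiliary wheel cylinder stuck=not, Forward caliper trips=occurs → at least one input occurs → occurs.
Rear circuit inoperative [OR]: Service line down=not, Booster path inoperative=occurs → at least one input occurs → occurs.
Parking branch fails [AND]: #3 booster lost=not, Rear circuit inoperative=occurs → not all inputs occur → does not occur.
Front circuit unavailable [AND]: Right reservoir lost=occurs, Outboard pad sensor 2 is out=not → not all inputs occur → does not occur.
ABS chain 2 inoperative [OR]: Left bleed valve 2 offline=not, C ABS modulator 2 is down=not → no input occurs → does not occur.
Service line 2 inoperative [OR]: North ABS modulator trips=not, Parking branch fails=not, Front circuit unavailable=not, ABS chain 2 inoperative=not → no input occurs → does not occur.
Braking system failure [OR]: ABS chain lost=not, Service line 2 inoperative=not → no input occurs → does not occur.

No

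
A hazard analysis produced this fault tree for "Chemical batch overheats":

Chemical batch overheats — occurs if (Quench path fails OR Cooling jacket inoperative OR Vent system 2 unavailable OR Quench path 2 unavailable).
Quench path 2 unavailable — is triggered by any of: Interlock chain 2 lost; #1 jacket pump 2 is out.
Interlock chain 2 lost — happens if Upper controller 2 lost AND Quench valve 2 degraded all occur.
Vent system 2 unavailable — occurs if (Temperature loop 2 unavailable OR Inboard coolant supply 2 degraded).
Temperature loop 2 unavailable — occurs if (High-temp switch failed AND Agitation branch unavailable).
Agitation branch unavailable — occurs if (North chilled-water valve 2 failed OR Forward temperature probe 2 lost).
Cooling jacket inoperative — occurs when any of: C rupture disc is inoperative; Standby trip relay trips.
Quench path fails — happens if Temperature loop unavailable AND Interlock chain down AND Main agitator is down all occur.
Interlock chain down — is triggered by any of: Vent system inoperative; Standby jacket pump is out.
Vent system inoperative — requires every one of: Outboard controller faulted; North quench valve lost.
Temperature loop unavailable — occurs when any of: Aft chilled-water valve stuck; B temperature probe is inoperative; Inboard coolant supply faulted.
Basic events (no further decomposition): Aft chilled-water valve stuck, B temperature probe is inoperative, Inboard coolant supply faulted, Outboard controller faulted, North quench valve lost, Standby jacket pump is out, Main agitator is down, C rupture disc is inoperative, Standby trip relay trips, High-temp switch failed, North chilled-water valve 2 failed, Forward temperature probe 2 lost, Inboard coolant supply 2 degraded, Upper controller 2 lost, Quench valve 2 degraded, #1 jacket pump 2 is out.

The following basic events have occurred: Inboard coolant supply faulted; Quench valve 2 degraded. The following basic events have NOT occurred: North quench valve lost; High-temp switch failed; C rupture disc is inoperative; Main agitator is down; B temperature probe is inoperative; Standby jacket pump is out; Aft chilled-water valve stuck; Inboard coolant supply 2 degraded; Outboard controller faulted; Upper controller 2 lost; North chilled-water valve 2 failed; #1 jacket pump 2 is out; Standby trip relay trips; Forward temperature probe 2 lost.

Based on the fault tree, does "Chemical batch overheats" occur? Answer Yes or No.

Temperature loop unavailable [OR]: Aft chilled-water valve stuck=not, B temperature probe is inoperative=not, Inboard coolant supply faulted=occurs → at least one input occurs → occurs.
Vent system inoperative [AND]: Outboard controller faulted=not, North quench valve lost=not → not all inputs occur → does not occur.
Interlock chain down [OR]: Vent system inoperative=not, Standby jacket pump is out=not → no input occurs → does not occur.
Quench path fails [AND]: Temperature loop unavailable=occurs, Interlock chain down=not, Main agitator is down=not → not all inputs occur → does not occur.
Cooling jacket inoperative [OR]: C rupture disc is inoperative=not, Standby trip relay trips=not → no input occurs → does not occur.
Agitation branch unavailable [OR]: North chilled-water valve 2 failed=not, Forward temperature probe 2 lost=not → no input occurs → does not occur.
Temperature loop 2 unavailable [AND]: High-temp switch failed=not, Agitation branch unavailable=not → not all inputs occur → does not occur.
Vent system 2 unavailable [OR]: Temperature loop 2 unavailable=not, Inboard coolant supply 2 degraded=not → no input occurs → does not occur.
Interlock chain 2 lost [AND]: Upper controller 2 lost=not, Quench valve 2 degraded=occurs → not all inputs occur → does not occur.
Quench path 2 unavailable [OR]: Interlock chain 2 lost=not, #1 jacket pump 2 is out=not → no input occurs → does not occur.
Chemical batch overheats [OR]: Quench path fails=not, Cooling jacket inoperative=not, Vent system 2 unavailable=not, Quench path 2 unavailable=not → no input occurs → does not occur.

No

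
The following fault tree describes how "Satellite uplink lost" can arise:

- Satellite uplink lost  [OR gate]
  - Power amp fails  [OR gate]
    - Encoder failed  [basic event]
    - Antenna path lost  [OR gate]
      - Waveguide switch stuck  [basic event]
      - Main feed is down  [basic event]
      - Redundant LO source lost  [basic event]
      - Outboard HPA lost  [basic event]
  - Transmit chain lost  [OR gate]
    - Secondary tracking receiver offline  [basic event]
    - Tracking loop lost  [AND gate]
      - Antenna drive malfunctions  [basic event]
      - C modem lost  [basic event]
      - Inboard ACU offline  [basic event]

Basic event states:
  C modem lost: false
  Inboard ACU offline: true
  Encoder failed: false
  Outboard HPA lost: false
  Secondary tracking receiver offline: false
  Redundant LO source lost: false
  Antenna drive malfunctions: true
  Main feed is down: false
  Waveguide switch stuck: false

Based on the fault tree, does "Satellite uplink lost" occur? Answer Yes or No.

Antenna path lost [OR]: Waveguide switch stuck=not, Main feed is down=not, Redundant LO source lost=not, Outboard HPA lost=not → no input occurs → does not occur.
Power amp fails [OR]: Encoder failed=not, Antenna path lost=not → no input occurs → does not occur.
Tracking loop lost [AND]: Antenna drive malfunctions=occurs, C modem lost=not, Inboard ACU offline=occurs → not all inputs occur → does not occur.
Transmit chain lost [OR]: Secondary tracking receiver offline=not, Tracking loop lost=not → no input occurs → does not occur.
Satellite uplink lost [OR]: Power amp fails=not, Transmit chain lost=not → no input occurs → does not occur.

No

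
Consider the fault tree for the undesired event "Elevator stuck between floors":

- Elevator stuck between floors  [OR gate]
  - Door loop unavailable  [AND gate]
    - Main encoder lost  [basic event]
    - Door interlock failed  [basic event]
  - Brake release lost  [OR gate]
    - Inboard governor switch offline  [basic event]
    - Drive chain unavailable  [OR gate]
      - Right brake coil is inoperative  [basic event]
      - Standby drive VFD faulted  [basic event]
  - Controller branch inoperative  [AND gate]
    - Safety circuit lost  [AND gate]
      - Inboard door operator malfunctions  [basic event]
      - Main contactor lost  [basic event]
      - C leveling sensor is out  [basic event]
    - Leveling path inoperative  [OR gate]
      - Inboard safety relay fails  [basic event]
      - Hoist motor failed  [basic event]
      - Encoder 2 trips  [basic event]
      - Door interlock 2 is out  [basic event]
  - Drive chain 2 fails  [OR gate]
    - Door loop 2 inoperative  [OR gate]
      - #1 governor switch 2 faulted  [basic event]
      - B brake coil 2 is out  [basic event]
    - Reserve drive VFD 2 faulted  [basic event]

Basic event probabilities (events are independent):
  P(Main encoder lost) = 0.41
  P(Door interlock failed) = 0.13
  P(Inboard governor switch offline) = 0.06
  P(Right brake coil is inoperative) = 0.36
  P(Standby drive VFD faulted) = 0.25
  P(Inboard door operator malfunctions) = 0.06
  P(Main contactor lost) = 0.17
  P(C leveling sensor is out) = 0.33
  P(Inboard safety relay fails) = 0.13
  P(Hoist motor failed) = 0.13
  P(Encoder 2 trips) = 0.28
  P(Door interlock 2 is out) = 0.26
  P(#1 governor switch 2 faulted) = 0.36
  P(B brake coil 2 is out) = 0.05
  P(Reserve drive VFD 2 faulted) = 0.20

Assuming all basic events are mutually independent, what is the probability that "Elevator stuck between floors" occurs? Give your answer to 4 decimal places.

0.7927

P(Door loop unavailable) [AND] = 0.41 × 0.13 = 0.053300
P(Drive chain unavailable) [OR] = 1 − (1−0.36) × (1−0.25) = 0.520000
P(Brake release lost) [OR] = 1 − (1−0.06) × (1−0.520000) = 0.548800
P(Safety circuit lost) [AND] = 0.06 × 0.17 × 0.33 = 0.003366
P(Leveling path inoperative) [OR] = 1 − (1−0.13) × (1−0.13) × (1−0.28) × (1−0.26) = 0.596724
P(Controller branch inoperative) [AND] = 0.003366 × 0.596724 = 0.002009
P(Door loop 2 inoperative) [OR] = 1 − (1−0.36) × (1−0.05) = 0.392000
P(Drive chain 2 fails) [OR] = 1 − (1−0.392000) × (1−0.20) = 0.513600
P(Elevator stuck between floors) [OR] = 1 − (1−0.053300) × (1−0.548800) × (1−0.002009) × (1−0.513600) = 0.792651
Rounded to 4 decimal places: P(Elevator stuck between floors) ≈ 0.7927.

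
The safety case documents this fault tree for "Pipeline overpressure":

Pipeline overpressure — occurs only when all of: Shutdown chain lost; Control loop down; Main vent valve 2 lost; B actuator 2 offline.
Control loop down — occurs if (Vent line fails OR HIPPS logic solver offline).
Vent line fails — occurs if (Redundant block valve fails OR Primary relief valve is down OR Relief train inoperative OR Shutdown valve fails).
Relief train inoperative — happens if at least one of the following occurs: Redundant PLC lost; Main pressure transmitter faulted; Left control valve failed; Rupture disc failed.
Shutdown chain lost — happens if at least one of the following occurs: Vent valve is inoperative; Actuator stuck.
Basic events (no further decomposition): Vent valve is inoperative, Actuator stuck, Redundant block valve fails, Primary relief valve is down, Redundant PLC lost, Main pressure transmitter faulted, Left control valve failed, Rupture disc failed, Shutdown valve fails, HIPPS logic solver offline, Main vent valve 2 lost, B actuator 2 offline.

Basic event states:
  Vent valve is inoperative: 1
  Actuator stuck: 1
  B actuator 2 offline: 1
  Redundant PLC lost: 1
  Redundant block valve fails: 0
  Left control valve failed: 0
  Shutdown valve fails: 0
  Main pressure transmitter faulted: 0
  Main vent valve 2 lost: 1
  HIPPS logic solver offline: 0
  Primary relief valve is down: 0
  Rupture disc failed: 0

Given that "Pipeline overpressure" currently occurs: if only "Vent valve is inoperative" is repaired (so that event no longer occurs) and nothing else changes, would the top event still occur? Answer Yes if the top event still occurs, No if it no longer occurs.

Yes

Counterfactual: set "Vent valve is inoperative" to not occurred.
Shutdown chain lost [OR]: Vent valve is inoperative=not, Actuator stuck=occurs → at least one input occurs → occurs.
Relief train inoperative [OR]: Redundant PLC lost=occurs, Main pressure transmitter faulted=not, Left control valve failed=not, Rupture disc failed=not → at least one input occurs → occurs.
Vent line fails [OR]: Redundant block valve fails=not, Primary relief valve is down=not, Relief train inoperative=occurs, Shutdown valve fails=not → at least one input occurs → occurs.
Control loop down [OR]: Vent line fails=occurs, HIPPS logic solver offline=not → at least one input occurs → occurs.
Pipeline overpressure [AND]: Shutdown chain lost=occurs, Control loop down=occurs, Main vent valve 2 lost=occurs, B actuator 2 offline=occurs → all inputs occur → occurs.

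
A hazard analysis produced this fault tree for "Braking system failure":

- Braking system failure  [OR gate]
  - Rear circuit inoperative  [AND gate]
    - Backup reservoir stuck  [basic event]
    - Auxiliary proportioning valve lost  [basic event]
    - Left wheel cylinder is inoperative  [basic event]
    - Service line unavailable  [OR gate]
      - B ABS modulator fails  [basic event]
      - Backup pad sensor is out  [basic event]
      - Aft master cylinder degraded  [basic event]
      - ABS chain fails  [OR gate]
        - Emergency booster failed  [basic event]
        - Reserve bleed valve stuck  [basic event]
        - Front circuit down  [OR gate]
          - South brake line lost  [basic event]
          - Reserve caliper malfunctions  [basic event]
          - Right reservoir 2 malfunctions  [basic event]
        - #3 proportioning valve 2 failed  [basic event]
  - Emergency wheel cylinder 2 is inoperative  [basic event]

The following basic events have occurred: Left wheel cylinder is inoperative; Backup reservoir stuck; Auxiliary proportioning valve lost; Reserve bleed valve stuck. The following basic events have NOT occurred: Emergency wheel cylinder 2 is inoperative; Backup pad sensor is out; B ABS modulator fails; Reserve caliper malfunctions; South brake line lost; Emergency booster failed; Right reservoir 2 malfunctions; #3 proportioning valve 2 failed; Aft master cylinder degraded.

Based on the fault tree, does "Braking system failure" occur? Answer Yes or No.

Yes

Front circuit down [OR]: South brake line lost=not, Reserve caliper malfunctions=not, Right reservoir 2 malfunctions=not → no input occurs → does not occur.
ABS chain fails [OR]: Emergency booster failed=not, Reserve bleed valve stuck=occurs, Front circuit down=not, #3 proportioning valve 2 failed=not → at least one input occurs → occurs.
Service line unavailable [OR]: B ABS modulator fails=not, Backup pad sensor is out=not, Aft master cylinder degraded=not, ABS chain fails=occurs → at least one input occurs → occurs.
Rear circuit inoperative [AND]: Backup reservoir stuck=occurs, Auxiliary proportioning valve lost=occurs, Left wheel cylinder is inoperative=occurs, Service line unavailable=occurs → all inputs occur → occurs.
Braking system failure [OR]: Rear circuit inoperative=occurs, Emergency wheel cylinder 2 is inoperative=not → at least one input occurs → occurs.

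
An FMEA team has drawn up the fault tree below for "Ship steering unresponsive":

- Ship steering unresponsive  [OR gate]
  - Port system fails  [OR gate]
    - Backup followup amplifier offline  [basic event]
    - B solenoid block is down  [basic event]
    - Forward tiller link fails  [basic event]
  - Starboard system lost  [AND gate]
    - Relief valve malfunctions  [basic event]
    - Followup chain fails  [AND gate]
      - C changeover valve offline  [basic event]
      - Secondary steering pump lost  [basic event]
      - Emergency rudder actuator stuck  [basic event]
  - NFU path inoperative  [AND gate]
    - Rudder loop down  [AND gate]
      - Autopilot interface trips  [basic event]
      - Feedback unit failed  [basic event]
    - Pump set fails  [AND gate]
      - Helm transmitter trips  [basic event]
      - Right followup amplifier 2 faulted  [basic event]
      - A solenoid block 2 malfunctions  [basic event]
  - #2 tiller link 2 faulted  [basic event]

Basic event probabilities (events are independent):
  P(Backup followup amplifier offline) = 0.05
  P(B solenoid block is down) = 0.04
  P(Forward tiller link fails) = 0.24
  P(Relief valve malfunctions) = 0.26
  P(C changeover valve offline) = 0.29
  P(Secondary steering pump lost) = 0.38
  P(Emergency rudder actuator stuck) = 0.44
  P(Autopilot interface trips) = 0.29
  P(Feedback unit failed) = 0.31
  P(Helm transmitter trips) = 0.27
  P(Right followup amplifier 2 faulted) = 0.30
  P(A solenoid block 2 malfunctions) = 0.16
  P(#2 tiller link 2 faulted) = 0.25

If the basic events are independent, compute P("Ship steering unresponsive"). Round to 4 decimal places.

P(Port system fails) [OR] = 1 − (1−0.05) × (1−0.04) × (1−0.24) = 0.306880
P(Followup chain fails) [AND] = 0.29 × 0.38 × 0.44 = 0.048488
P(Starboard system lost) [AND] = 0.26 × 0.048488 = 0.012607
P(Rudder loop down) [AND] = 0.29 × 0.31 = 0.089900
P(Pump set fails) [AND] = 0.27 × 0.30 × 0.16 = 0.012960
P(NFU path inoperative) [AND] = 0.089900 × 0.012960 = 0.001165
P(Ship steering unresponsive) [OR] = 1 − (1−0.306880) × (1−0.012607) × (1−0.001165) × (1−0.25) = 0.487312
Rounded to 4 decimal places: P(Ship steering unresponsive) ≈ 0.4873.

0.4873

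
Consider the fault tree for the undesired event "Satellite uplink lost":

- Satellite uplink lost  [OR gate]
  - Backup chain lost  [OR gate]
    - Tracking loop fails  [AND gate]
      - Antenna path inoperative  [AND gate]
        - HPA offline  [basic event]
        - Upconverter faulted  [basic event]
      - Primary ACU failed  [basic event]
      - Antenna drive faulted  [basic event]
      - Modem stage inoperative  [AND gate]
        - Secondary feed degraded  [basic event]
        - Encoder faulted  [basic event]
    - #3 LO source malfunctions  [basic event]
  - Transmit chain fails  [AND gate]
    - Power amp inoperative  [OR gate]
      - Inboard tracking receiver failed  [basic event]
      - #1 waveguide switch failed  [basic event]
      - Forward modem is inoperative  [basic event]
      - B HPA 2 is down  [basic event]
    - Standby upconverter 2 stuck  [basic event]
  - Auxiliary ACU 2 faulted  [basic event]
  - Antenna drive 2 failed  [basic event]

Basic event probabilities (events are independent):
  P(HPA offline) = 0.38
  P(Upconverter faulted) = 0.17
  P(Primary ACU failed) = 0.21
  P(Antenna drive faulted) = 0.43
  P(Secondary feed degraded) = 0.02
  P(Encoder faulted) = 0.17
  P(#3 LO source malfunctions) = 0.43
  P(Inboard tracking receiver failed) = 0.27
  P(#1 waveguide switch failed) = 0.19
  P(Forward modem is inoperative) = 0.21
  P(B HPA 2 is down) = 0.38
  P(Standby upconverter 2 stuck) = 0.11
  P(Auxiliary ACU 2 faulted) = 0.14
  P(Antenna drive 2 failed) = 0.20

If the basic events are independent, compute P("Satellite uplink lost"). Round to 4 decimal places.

0.6385

P(Antenna path inoperative) [AND] = 0.38 × 0.17 = 0.064600
P(Modem stage inoperative) [AND] = 0.02 × 0.17 = 0.003400
P(Tracking loop fails) [AND] = 0.064600 × 0.21 × 0.43 × 0.003400 = 0.000020
P(Backup chain lost) [OR] = 1 − (1−0.000020) × (1−0.43) = 0.430011
P(Power amp inoperative) [OR] = 1 − (1−0.27) × (1−0.19) × (1−0.21) × (1−0.38) = 0.710381
P(Transmit chain fails) [AND] = 0.710381 × 0.11 = 0.078142
P(Satellite uplink lost) [OR] = 1 − (1−0.430011) × (1−0.078142) × (1−0.14) × (1−0.20) = 0.638491
Rounded to 4 decimal places: P(Satellite uplink lost) ≈ 0.6385.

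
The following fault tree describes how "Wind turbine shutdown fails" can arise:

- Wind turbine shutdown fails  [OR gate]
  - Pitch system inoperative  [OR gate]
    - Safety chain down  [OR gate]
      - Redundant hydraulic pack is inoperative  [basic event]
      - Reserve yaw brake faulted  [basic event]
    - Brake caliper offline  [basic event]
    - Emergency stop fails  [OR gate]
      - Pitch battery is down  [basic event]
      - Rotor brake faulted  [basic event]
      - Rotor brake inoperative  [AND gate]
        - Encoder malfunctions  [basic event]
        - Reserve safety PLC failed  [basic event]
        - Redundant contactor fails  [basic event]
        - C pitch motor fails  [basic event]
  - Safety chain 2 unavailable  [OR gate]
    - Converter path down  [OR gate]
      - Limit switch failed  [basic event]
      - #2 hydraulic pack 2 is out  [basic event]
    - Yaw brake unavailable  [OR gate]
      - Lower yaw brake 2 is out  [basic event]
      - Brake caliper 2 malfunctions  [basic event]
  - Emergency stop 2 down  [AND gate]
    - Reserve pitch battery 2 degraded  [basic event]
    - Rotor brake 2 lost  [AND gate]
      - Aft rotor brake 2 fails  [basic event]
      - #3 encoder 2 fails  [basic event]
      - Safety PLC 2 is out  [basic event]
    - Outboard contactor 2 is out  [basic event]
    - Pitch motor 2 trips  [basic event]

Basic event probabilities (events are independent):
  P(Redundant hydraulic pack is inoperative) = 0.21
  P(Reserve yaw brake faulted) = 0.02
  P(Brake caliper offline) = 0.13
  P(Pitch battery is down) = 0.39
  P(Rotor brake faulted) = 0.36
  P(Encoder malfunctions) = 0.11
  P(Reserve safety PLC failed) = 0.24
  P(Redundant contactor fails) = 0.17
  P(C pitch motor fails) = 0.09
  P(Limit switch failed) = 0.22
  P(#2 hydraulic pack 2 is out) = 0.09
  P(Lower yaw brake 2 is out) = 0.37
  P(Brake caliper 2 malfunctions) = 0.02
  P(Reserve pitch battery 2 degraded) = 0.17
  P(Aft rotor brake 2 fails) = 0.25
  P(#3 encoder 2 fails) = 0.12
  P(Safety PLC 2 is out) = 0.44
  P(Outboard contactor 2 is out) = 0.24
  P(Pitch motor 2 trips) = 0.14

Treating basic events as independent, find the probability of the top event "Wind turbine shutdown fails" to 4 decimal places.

0.8848

P(Safety chain down) [OR] = 1 − (1−0.21) × (1−0.02) = 0.225800
P(Rotor brake inoperative) [AND] = 0.11 × 0.24 × 0.17 × 0.09 = 0.000404
P(Emergency stop fails) [OR] = 1 − (1−0.39) × (1−0.36) × (1−0.000404) = 0.609758
P(Pitch system inoperative) [OR] = 1 − (1−0.225800) × (1−0.13) × (1−0.609758) = 0.737151
P(Converter path down) [OR] = 1 − (1−0.22) × (1−0.09) = 0.290200
P(Yaw brake unavailable) [OR] = 1 − (1−0.37) × (1−0.02) = 0.382600
P(Safety chain 2 unavailable) [OR] = 1 − (1−0.290200) × (1−0.382600) = 0.561769
P(Rotor brake 2 lost) [AND] = 0.25 × 0.12 × 0.44 = 0.013200
P(Emergency stop 2 down) [AND] = 0.17 × 0.013200 × 0.24 × 0.14 = 0.000075
P(Wind turbine shutdown fails) [OR] = 1 − (1−0.737151) × (1−0.561769) × (1−0.000075) = 0.884820
Rounded to 4 decimal places: P(Wind turbine shutdown fails) ≈ 0.8848.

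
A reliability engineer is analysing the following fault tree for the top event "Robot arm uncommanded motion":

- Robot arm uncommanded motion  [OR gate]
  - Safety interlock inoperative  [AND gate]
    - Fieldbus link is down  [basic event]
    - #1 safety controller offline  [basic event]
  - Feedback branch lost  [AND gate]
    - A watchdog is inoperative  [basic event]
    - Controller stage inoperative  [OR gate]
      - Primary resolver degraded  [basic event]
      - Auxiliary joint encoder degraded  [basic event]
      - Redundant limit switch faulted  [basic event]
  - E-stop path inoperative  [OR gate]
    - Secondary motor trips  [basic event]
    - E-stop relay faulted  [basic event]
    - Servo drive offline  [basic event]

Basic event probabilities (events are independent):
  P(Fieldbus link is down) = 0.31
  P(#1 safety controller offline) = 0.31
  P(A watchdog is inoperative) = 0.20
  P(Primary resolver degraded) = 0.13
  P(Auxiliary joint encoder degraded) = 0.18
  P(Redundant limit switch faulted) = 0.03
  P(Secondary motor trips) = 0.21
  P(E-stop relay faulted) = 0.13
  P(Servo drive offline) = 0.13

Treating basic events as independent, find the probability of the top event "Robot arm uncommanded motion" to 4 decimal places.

P(Safety interlock inoperative) [AND] = 0.31 × 0.31 = 0.096100
P(Controller stage inoperative) [OR] = 1 − (1−0.13) × (1−0.18) × (1−0.03) = 0.308002
P(Feedback branch lost) [AND] = 0.20 × 0.308002 = 0.061600
P(E-stop path inoperative) [OR] = 1 − (1−0.21) × (1−0.13) × (1−0.13) = 0.402049
P(Robot arm uncommanded motion) [OR] = 1 − (1−0.096100) × (1−0.061600) × (1−0.402049) = 0.492806
Rounded to 4 decimal places: P(Robot arm uncommanded motion) ≈ 0.4928.

0.4928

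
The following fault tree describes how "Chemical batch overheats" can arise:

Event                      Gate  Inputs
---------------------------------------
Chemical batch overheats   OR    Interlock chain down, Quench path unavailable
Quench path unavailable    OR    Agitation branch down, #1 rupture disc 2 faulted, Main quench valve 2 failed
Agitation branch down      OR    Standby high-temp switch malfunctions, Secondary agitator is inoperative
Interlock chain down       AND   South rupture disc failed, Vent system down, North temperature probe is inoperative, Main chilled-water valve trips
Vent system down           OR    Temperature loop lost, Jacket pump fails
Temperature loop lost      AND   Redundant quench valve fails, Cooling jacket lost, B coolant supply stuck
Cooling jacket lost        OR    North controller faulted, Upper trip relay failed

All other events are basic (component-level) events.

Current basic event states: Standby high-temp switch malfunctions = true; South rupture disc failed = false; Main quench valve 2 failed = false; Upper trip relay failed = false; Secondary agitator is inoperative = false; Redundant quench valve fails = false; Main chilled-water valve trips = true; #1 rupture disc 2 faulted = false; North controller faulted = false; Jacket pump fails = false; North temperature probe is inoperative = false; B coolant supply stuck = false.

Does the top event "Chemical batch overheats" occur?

Yes

Cooling jacket lost [OR]: North controller faulted=not, Upper trip relay failed=not → no input occurs → does not occur.
Temperature loop lost [AND]: Redundant quench valve fails=not, Cooling jacket lost=not, B coolant supply stuck=not → not all inputs occur → does not occur.
Vent system down [OR]: Temperature loop lost=not, Jacket pump fails=not → no input occurs → does not occur.
Interlock chain down [AND]: South rupture disc failed=not, Vent system down=not, North temperature probe is inoperative=not, Main chilled-water valve trips=occurs → not all inputs occur → does not occur.
Agitation branch down [OR]: Standby high-temp switch malfunctions=occurs, Secondary agitator is inoperative=not → at least one input occurs → occurs.
Quench path unavailable [OR]: Agitation branch down=occurs, #1 rupture disc 2 faulted=not, Main quench valve 2 failed=not → at least one input occurs → occurs.
Chemical batch overheats [OR]: Interlock chain down=not, Quench path unavailable=occurs → at least one input occurs → occurs.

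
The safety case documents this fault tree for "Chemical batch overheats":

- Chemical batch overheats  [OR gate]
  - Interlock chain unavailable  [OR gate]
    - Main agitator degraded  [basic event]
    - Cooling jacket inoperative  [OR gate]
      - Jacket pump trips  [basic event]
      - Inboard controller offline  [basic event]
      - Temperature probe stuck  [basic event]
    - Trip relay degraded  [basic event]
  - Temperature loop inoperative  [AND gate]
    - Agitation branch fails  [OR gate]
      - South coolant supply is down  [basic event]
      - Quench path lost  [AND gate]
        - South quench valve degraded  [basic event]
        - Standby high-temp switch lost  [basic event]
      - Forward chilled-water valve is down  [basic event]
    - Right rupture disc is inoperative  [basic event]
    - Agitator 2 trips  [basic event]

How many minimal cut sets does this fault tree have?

8

Cooling jacket inoperative [OR]: union of children's cut sets → 3 cut set(s).
Interlock chain unavailable [OR]: union of children's cut sets → 5 cut set(s).
Quench path lost [AND]: one cut set from each child combined → 1 × 1 = 1 cut set(s).
Agitation branch fails [OR]: union of children's cut sets → 3 cut set(s).
Temperature loop inoperative [AND]: one cut set from each child combined → 3 × 1 × 1 = 3 cut set(s).
Chemical batch overheats [OR]: union of children's cut sets → 8 cut set(s).
Minimal cut sets: {Main agitator degraded}; {Jacket pump trips}; {Inboard controller offline}; {Temperature probe stuck}; {Trip relay degraded}; {Agitator 2 trips, Right rupture disc is inoperative, South coolant supply is down}; {Agitator 2 trips, Right rupture disc is inoperative, South quench valve degraded, Standby high-temp switch lost}; {Agitator 2 trips, Forward chilled-water valve is down, Right rupture disc is inoperative}.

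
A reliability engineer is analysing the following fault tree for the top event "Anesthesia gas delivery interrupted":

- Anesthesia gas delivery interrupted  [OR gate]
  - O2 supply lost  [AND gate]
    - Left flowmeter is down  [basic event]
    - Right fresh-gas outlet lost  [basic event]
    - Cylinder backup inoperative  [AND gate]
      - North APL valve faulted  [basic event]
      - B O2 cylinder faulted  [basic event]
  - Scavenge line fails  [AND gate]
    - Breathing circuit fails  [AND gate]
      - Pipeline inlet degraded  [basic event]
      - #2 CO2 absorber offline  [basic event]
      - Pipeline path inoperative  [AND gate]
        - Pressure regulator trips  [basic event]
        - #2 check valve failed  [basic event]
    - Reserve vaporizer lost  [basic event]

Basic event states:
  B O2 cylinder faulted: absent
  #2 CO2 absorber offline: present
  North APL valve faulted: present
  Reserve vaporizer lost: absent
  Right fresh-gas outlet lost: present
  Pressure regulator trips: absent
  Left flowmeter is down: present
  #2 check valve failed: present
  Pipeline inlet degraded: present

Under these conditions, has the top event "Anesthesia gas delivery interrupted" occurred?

No

Cylinder backup inoperative [AND]: North APL valve faulted=occurs, B O2 cylinder faulted=not → not all inputs occur → does not occur.
O2 supply lost [AND]: Left flowmeter is down=occurs, Right fresh-gas outlet lost=occurs, Cylinder backup inoperative=not → not all inputs occur → does not occur.
Pipeline path inoperative [AND]: Pressure regulator trips=not, #2 check valve failed=occurs → not all inputs occur → does not occur.
Breathing circuit fails [AND]: Pipeline inlet degraded=occurs, #2 CO2 absorber offline=occurs, Pipeline path inoperative=not → not all inputs occur → does not occur.
Scavenge line fails [AND]: Breathing circuit fails=not, Reserve vaporizer lost=not → not all inputs occur → does not occur.
Anesthesia gas delivery interrupted [OR]: O2 supply lost=not, Scavenge line fails=not → no input occurs → does not occur.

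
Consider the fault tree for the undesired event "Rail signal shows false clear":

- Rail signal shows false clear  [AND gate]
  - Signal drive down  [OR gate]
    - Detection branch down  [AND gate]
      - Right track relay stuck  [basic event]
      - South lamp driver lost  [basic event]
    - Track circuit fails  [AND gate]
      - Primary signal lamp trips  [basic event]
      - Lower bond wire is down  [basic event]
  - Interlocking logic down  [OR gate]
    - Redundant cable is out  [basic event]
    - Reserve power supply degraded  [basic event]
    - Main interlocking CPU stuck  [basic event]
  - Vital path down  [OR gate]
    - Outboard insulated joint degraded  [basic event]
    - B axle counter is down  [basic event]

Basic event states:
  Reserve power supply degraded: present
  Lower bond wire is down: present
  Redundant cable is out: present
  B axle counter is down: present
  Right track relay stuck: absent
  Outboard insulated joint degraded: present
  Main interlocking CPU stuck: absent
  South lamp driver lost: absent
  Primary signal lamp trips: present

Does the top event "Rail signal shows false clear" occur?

Detection branch down [AND]: Right track relay stuck=not, South lamp driver lost=not → not all inputs occur → does not occur.
Track circuit fails [AND]: Primary signal lamp trips=occurs, Lower bond wire is down=occurs → all inputs occur → occurs.
Signal drive down [OR]: Detection branch down=not, Track circuit fails=occurs → at least one input occurs → occurs.
Interlocking logic down [OR]: Redundant cable is out=occurs, Reserve power supply degraded=occurs, Main interlocking CPU stuck=not → at least one input occurs → occurs.
Vital path down [OR]: Outboard insulated joint degraded=occurs, B axle counter is down=occurs → at least one input occurs → occurs.
Rail signal shows false clear [AND]: Signal drive down=occurs, Interlocking logic down=occurs, Vital path down=occurs → all inputs occur → occurs.

Yes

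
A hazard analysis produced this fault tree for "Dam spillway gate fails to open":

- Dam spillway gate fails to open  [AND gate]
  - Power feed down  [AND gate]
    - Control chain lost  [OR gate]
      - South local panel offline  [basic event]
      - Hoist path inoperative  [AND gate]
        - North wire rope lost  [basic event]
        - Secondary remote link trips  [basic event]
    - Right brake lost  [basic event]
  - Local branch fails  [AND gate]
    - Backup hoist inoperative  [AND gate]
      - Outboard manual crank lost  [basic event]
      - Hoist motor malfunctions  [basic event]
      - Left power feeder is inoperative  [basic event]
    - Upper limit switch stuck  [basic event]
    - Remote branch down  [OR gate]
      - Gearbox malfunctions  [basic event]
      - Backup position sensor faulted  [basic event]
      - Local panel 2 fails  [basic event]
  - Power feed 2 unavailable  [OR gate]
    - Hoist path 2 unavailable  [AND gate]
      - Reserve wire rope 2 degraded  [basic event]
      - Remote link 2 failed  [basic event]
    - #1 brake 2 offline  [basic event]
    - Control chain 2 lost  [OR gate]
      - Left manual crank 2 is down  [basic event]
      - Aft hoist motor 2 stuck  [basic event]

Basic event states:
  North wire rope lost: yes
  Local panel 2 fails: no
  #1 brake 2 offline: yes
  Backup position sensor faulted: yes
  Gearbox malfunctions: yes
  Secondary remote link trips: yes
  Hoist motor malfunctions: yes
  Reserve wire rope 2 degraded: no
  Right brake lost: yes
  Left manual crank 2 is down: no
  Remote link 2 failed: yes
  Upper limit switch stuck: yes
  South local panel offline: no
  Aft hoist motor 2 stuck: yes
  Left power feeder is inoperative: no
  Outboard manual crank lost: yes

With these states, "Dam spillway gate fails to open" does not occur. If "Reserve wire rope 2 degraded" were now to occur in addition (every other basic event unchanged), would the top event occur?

Counterfactual: set "Reserve wire rope 2 degraded" to occurred.
Hoist path inoperative [AND]: North wire rope lost=occurs, Secondary remote link trips=occurs → all inputs occur → occurs.
Control chain lost [OR]: South local panel offline=not, Hoist path inoperative=occurs → at least one input occurs → occurs.
Power feed down [AND]: Control chain lost=occurs, Right brake lost=occurs → all inputs occur → occurs.
Backup hoist inoperative [AND]: Outboard manual crank lost=occurs, Hoist motor malfunctions=occurs, Left power feeder is inoperative=not → not all inputs occur → does not occur.
Remote branch down [OR]: Gearbox malfunctions=occurs, Backup position sensor faulted=occurs, Local panel 2 fails=not → at least one input occurs → occurs.
Local branch fails [AND]: Backup hoist inoperative=not, Upper limit switch stuck=occurs, Remote branch down=occurs → not all inputs occur → does not occur.
Hoist path 2 unavailable [AND]: Reserve wire rope 2 degraded=occurs, Remote link 2 failed=occurs → all inputs occur → occurs.
Control chain 2 lost [OR]: Left manual crank 2 is down=not, Aft hoist motor 2 stuck=occurs → at least one input occurs → occurs.
Power feed 2 unavailable [OR]: Hoist path 2 unavailable=occurs, #1 brake 2 offline=occurs, Control chain 2 lost=occurs → at least one input occurs → occurs.
Dam spillway gate fails to open [AND]: Power feed down=occurs, Local branch fails=not, Power feed 2 unavailable=occurs → not all inputs occur → does not occur.

No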